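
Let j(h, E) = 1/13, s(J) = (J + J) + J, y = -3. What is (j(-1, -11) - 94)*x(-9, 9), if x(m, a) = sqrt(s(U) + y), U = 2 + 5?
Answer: -3663*sqrt(2)/13 ≈ -398.48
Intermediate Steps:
U = 7
s(J) = 3*J (s(J) = 2*J + J = 3*J)
x(m, a) = 3*sqrt(2) (x(m, a) = sqrt(3*7 - 3) = sqrt(21 - 3) = sqrt(18) = 3*sqrt(2))
j(h, E) = 1/13
(j(-1, -11) - 94)*x(-9, 9) = (1/13 - 94)*(3*sqrt(2)) = -3663*sqrt(2)/13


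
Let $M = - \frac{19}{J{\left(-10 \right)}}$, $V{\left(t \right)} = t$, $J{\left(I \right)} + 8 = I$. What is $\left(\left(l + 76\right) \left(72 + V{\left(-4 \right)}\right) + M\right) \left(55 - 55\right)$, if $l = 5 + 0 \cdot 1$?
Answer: $0$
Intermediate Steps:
$J{\left(I \right)} = -8 + I$
$l = 5$ ($l = 5 + 0 = 5$)
$M = \frac{19}{18}$ ($M = - \frac{19}{-8 - 10} = - \frac{19}{-18} = \left(-19\right) \left(- \frac{1}{18}\right) = \frac{19}{18} \approx 1.0556$)
$\left(\left(l + 76\right) \left(72 + V{\left(-4 \right)}\right) + M\right) \left(55 - 55\right) = \left(\left(5 + 76\right) \left(72 - 4\right) + \frac{19}{18}\right) \left(55 - 55\right) = \left(81 \cdot 68 + \frac{19}{18}\right) 0 = \left(5508 + \frac{19}{18}\right) 0 = \frac{99163}{18} \cdot 0 = 0$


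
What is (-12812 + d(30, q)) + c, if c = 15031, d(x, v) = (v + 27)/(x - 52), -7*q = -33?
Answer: 170752/77 ≈ 2217.6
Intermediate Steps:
q = 33/7 (q = -⅐*(-33) = 33/7 ≈ 4.7143)
d(x, v) = (27 + v)/(-52 + x)
(-12812 + d(30, q)) + c = (-12812 + (27 + 33/7)/(-52 + 30)) + 15031 = (-12812 + (222/7)/(-22)) + 15031 = (-12812 - 1/22*222/7) + 15031 = (-12812 - 111/77) + 15031 = -986635/77 + 15031 = 170752/77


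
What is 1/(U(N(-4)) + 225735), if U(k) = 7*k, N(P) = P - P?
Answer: 1/225735 ≈ 4.4300e-6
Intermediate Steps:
N(P) = 0
1/(U(N(-4)) + 225735) = 1/(7*0 + 225735) = 1/(0 + 225735) = 1/225735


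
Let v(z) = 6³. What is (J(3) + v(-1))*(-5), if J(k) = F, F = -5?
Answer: -1055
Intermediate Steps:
J(k) = -5
v(z) = 216
(J(3) + v(-1))*(-5) = (-5 + 216)*(-5) = 211*(-5) = -1055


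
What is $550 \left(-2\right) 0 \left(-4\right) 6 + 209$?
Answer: $209$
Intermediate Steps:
$550 \left(-2\right) 0 \left(-4\right) 6 + 209 = 550 \cdot 0 \left(-4\right) 6 + 209 = 550 \cdot 0 \cdot 6 + 209 = 550 \cdot 0 + 209 = 0 + 209 = 209$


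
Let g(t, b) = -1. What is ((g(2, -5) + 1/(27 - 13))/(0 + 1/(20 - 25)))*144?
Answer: 4680/7 ≈ 668.57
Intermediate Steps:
((g(2, -5) + 1/(27 - 13))/(0 + 1/(20 - 25)))*144 = ((-1 + 1/(27 - 13))/(0 + 1/(20 - 25)))*144 = ((-1 + 1/14)/(0 + 1/(-5)))*144 = ((-1 + 1/14)/(0 - 1/5))*144 = -13/(14*(-1/5))*144 = -13/14*(-5)*144 = (65/14)*144 = 4680/7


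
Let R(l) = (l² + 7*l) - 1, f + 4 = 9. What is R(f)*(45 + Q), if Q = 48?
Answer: 5487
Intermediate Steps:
f = 5 (f = -4 + 9 = 5)
R(l) = -1 + l² + 7*l
R(f)*(45 + Q) = (-1 + 5² + 7*5)*(45 + 48) = (-1 + 25 + 35)*93 = 59*93 = 5487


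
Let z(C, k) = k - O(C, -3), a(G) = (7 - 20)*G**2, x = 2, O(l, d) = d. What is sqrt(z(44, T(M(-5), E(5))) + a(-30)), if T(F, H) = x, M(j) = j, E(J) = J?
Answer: I*sqrt(11695) ≈ 108.14*I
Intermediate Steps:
T(F, H) = 2
a(G) = -13*G**2
z(C, k) = 3 + k (z(C, k) = k - 1*(-3) = k + 3 = 3 + k)
sqrt(z(44, T(M(-5), E(5))) + a(-30)) = sqrt((3 + 2) - 13*(-30)**2) = sqrt(5 - 13*900) = sqrt(5 - 11700) = sqrt(-11695) = I*sqrt(11695)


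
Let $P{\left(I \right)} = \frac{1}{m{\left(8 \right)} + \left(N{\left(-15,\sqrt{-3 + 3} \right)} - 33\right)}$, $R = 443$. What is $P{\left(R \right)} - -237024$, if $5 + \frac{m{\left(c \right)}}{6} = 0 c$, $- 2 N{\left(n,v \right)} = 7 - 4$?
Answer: $\frac{30576094}{129} \approx 2.3702 \cdot 10^{5}$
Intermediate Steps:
$N{\left(n,v \right)} = - \frac{3}{2}$ ($N{\left(n,v \right)} = - \frac{7 - 4}{2} = \left(- \frac{1}{2}\right) 3 = - \frac{3}{2}$)
$m{\left(c \right)} = -30$ ($m{\left(c \right)} = -30 + 6 \cdot 0 c = -30 + 6 \cdot 0 = -30 + 0 = -30$)
$P{\left(I \right)} = - \frac{2}{129}$ ($P{\left(I \right)} = \frac{1}{-30 - \frac{69}{2}} = \frac{1}{- \frac{129}{2}} = - \frac{2}{129}$)
$P{\left(R \right)} - -237024 = - \frac{2}{129} - -237024 = - \frac{2}{129} + 237024 = \frac{30576094}{129}$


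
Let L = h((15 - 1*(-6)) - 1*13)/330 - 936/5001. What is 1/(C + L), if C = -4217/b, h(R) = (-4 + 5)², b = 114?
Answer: -5226045/194280106 ≈ -0.026900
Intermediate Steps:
h(R) = 1 (h(R) = 1² = 1)
L = -101293/550110 (L = 1/330 - 936/5001 = 1*(1/330) - 936*1/5001 = 1/330 - 312/1667 = -101293/550110 ≈ -0.18413)
C = -4217/114 ≈ -36.991
1/(C + L) = 1/(-4217/114 - 101293/550110) = 1/(-194280106/5226045) = -5226045/194280106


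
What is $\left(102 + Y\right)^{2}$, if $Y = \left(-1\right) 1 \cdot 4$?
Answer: $9604$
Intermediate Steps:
$Y = -4$ ($Y = \left(-1\right) 4 = -4$)
$\left(102 + Y\right)^{2} = \left(102 - 4\right)^{2} = 98^{2} = 9604$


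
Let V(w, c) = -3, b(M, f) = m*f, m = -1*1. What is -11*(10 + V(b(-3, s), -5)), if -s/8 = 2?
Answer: -77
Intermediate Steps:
s = -16 (s = -8*2 = -16)
m = -1
b(M, f) = -f
-11*(10 + V(b(-3, s), -5)) = -11*(10 - 3) = -11*7 = -77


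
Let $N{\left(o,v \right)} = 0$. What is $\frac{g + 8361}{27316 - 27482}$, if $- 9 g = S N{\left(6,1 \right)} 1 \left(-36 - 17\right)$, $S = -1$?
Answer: $- \frac{8361}{166} \approx -50.367$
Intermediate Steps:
$g = 0$ ($g = - \frac{\left(-1\right) 0 \cdot 1 \left(-36 - 17\right)}{9} = - \frac{0 \cdot 1 \left(-53\right)}{9} = - \frac{0 \left(-53\right)}{9} = \left(- \frac{1}{9}\right) 0 = 0$)
$\frac{g + 8361}{27316 - 27482} = \frac{0 + 8361}{27316 - 27482} = \frac{8361}{-166} = 8361 \left(- \frac{1}{166}\right) = - \frac{8361}{166}$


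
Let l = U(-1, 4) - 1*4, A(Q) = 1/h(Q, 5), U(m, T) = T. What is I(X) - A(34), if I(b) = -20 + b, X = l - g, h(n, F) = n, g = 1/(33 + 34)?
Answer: -45661/2278 ≈ -20.044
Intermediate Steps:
g = 1/67 ≈ 0.014925
A(Q) = 1/Q
l = 0 (l = 4 - 1*4 = 4 - 4 = 0)
X = -1/67 (X = 0 - 1*1/67 = 0 - 1/67 = -1/67 ≈ -0.014925)
I(X) - A(34) = (-20 - 1/67) - 1/34 = -1341/67 - 1*1/34 = -1341/67 - 1/34 = -45661/2278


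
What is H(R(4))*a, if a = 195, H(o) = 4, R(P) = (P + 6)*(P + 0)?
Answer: 780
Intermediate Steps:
R(P) = P*(6 + P) (R(P) = (6 + P)*P = P*(6 + P))
H(R(4))*a = 4*195 = 780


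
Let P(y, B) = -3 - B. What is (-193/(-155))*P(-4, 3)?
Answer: -1158/155 ≈ -7.4710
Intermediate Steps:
(-193/(-155))*P(-4, 3) = (-193/(-155))*(-3 - 1*3) = (-193*(-1/155))*(-3 - 3) = (193/155)*(-6) = -1158/155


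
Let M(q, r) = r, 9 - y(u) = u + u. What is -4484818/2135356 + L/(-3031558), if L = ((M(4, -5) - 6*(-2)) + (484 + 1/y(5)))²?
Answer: -3527171215511/1618363891162 ≈ -2.1795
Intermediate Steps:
y(u) = 9 - 2*u (y(u) = 9 - (u + u) = 9 - 2*u)
L = 240100 (L = ((-5 - 6*(-2)) + (484 + 1/(9 - 2*5)))² = ((-5 + 12) + (484 + 1/(9 - 10)))² = (7 + (484 + 1/(-1)))² = (7 + (484 - 1))² = (7 + 483)² = 490² = 240100)
-4484818/2135356 + L/(-3031558) = -4484818/2135356 + 240100/(-3031558) = -4484818*1/2135356 + 240100*(-1/3031558) = -2242409/1067678 - 120050/1515779 = -3527171215511/1618363891162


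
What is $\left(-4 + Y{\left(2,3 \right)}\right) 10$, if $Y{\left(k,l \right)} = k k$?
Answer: $0$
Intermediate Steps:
$Y{\left(k,l \right)} = k^{2}$
$\left(-4 + Y{\left(2,3 \right)}\right) 10 = \left(-4 + 2^{2}\right) 10 = \left(-4 + 4\right) 10 = 0 \cdot 10 = 0$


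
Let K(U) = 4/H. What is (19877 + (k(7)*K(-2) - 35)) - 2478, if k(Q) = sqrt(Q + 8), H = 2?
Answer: 17364 + 2*sqrt(15) ≈ 17372.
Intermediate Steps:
K(U) = 2 (K(U) = 4/2 = 4*(1/2) = 2)
k(Q) = sqrt(8 + Q)
(19877 + (k(7)*K(-2) - 35)) - 2478 = (19877 + (sqrt(8 + 7)*2 - 35)) - 2478 = (19877 + (sqrt(15)*2 - 35)) - 2478 = (19877 + (2*sqrt(15) - 35)) - 2478 = (19877 + (-35 + 2*sqrt(15))) - 2478 = (19842 + 2*sqrt(15)) - 2478 = 17364 + 2*sqrt(15)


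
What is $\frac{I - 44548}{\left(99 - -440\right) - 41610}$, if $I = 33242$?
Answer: $\frac{11306}{41071} \approx 0.27528$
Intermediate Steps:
$\frac{I - 44548}{\left(99 - -440\right) - 41610} = \frac{33242 - 44548}{\left(99 - -440\right) - 41610} = - \frac{11306}{\left(99 + 440\right) - 41610} = - \frac{11306}{539 - 41610} = - \frac{11306}{-41071} = \left(-11306\right) \left(- \frac{1}{41071}\right) = \frac{11306}{41071}$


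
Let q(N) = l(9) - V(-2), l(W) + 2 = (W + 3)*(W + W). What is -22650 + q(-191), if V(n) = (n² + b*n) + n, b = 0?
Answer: -22438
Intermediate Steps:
l(W) = -2 + 2*W*(3 + W) (l(W) = -2 + (W + 3)*(W + W) = -2 + (3 + W)*(2*W) = -2 + 2*W*(3 + W))
V(n) = n + n² (V(n) = (n² + 0*n) + n = (n² + 0) + n = n² + n = n + n²)
q(N) = 212 (q(N) = (-2 + 2*9² + 6*9) - (-2)*(1 - 2) = (-2 + 2*81 + 54) - (-2)*(-1) = (-2 + 162 + 54) - 1*2 = 214 - 2 = 212)
-22650 + q(-191) = -22650 + 212 = -22438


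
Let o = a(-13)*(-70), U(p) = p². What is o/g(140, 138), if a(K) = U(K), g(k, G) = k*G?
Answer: -169/276 ≈ -0.61232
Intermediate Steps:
g(k, G) = G*k
a(K) = K²
o = -11830 (o = (-13)²*(-70) = 169*(-70) = -11830)
o/g(140, 138) = -11830/(138*140) = -11830/19320 = -11830*1/19320 = -169/276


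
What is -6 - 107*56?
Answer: -5998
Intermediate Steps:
-6 - 107*56 = -6 - 5992 = -5998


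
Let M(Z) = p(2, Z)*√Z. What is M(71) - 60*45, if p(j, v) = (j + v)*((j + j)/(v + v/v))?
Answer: -2700 + 73*√71/18 ≈ -2665.8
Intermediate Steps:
p(j, v) = 2*j*(j + v)/(1 + v) (p(j, v) = (j + v)*((2*j)/(v + 1)) = (j + v)*((2*j)/(1 + v)) = (j + v)*(2*j/(1 + v)) = 2*j*(j + v)/(1 + v))
M(Z) = 4*√Z*(2 + Z)/(1 + Z) (M(Z) = (2*2*(2 + Z)/(1 + Z))*√Z = (4*(2 + Z)/(1 + Z))*√Z = 4*√Z*(2 + Z)/(1 + Z))
M(71) - 60*45 = 4*√71*(2 + 71)/(1 + 71) - 60*45 = 4*√71*73/72 - 2700 = 4*√71*(1/72)*73 - 2700 = 73*√71/18 - 2700 = -2700 + 73*√71/18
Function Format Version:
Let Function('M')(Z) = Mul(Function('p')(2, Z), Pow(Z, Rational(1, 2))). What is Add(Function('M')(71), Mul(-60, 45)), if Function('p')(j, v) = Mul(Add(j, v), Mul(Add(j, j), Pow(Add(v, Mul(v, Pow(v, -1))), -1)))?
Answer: Add(-2700, Mul(Rational(73, 18), Pow(71, Rational(1, 2)))) ≈ -2665.8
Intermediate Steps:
Function('p')(j, v) = Mul(2, j, Pow(Add(1, v), -1), Add(j, v)) (Function('p')(j, v) = Mul(Add(j, v), Mul(Mul(2, j), Pow(Add(v, 1), -1))) = Mul(Add(j, v), Mul(Mul(2, j), Pow(Add(1, v), -1))) = Mul(Add(j, v), Mul(2, j, Pow(Add(1, v), -1))) = Mul(2, j, Pow(Add(1, v), -1), Add(j, v)))
Function('M')(Z) = Mul(4, Pow(Z, Rational(1, 2)), Pow(Add(1, Z), -1), Add(2, Z)) (Function('M')(Z) = Mul(Mul(2, 2, Pow(Add(1, Z), -1), Add(2, Z)), Pow(Z, Rational(1, 2))) = Mul(Mul(4, Pow(Add(1, Z), -1), Add(2, Z)), Pow(Z, Rational(1, 2))) = Mul(4, Pow(Z, Rational(1, 2)), Pow(Add(1, Z), -1), Add(2, Z)))
Add(Function('M')(71), Mul(-60, 45)) = Add(Mul(4, Pow(71, Rational(1, 2)), Pow(Add(1, 71), -1), Add(2, 71)), Mul(-60, 45)) = Add(Mul(4, Pow(71, Rational(1, 2)), Pow(72, -1), 73), -2700) = Add(Mul(4, Pow(71, Rational(1, 2)), Rational(1, 72), 73), -2700) = Add(Mul(Rational(73, 18), Pow(71, Rational(1, 2))), -2700) = Add(-2700, Mul(Rational(73, 18), Pow(71, Rational(1, 2))))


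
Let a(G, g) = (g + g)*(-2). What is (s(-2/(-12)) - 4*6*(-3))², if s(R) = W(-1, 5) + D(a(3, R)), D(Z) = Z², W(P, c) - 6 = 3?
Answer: 537289/81 ≈ 6633.2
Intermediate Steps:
W(P, c) = 9 (W(P, c) = 6 + 3 = 9)
a(G, g) = -4*g (a(G, g) = (2*g)*(-2) = -4*g)
s(R) = 9 + 16*R² (s(R) = 9 + (-4*R)² = 9 + 16*R²)
(s(-2/(-12)) - 4*6*(-3))² = ((9 + 16*(-2/(-12))²) - 4*6*(-3))² = ((9 + 16*(-2*(-1/12))²) - 24*(-3))² = ((9 + 16*(⅙)²) + 72)² = ((9 + 16*(1/36)) + 72)² = ((9 + 4/9) + 72)² = (85/9 + 72)² = (733/9)² = 537289/81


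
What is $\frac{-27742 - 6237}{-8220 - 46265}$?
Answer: $\frac{33979}{54485} \approx 0.62364$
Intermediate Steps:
$\frac{-27742 - 6237}{-8220 - 46265} = - \frac{33979}{-54485} = \left(-33979\right) \left(- \frac{1}{54485}\right) = \frac{33979}{54485}$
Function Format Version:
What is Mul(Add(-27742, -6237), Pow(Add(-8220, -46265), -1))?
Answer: Rational(33979, 54485) ≈ 0.62364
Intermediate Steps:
Mul(Add(-27742, -6237), Pow(Add(-8220, -46265), -1)) = Mul(-33979, Pow(-54485, -1)) = Mul(-33979, Rational(-1, 54485)) = Rational(33979, 54485)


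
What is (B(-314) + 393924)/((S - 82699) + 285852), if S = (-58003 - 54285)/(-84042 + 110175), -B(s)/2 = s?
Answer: 10310827416/5308885061 ≈ 1.9422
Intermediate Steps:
B(s) = -2*s
S = -112288/26133 ≈ -4.2968
(B(-314) + 393924)/((S - 82699) + 285852) = (-2*(-314) + 393924)/((-112288/26133 - 82699) + 285852) = (628 + 393924)/(-2161285255/26133 + 285852) = 394552/(5308885061/26133) = 394552*(26133/5308885061) = 10310827416/5308885061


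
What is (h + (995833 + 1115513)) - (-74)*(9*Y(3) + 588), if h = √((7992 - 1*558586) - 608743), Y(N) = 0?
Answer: 2154858 + I*√1159337 ≈ 2.1549e+6 + 1076.7*I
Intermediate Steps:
h = I*√1159337 (h = √((7992 - 558586) - 608743) = √(-550594 - 608743) = √(-1159337) = I*√1159337 ≈ 1076.7*I)
(h + (995833 + 1115513)) - (-74)*(9*Y(3) + 588) = (I*√1159337 + (995833 + 1115513)) - (-74)*(9*0 + 588) = (I*√1159337 + 2111346) - (-74)*(0 + 588) = (2111346 + I*√1159337) - (-74)*588 = (2111346 + I*√1159337) - 1*(-43512) = (2111346 + I*√1159337) + 43512 = 2154858 + I*√1159337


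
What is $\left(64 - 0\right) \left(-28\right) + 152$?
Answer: $-1640$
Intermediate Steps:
$\left(64 - 0\right) \left(-28\right) + 152 = \left(64 + 0\right) \left(-28\right) + 152 = 64 \left(-28\right) + 152 = -1792 + 152 = -1640$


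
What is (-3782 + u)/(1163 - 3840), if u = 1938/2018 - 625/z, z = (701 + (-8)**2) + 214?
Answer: 3735583176/2644370047 ≈ 1.4127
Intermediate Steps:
z = 979 (z = (701 + 64) + 214 = 765 + 214 = 979)
u = 318026/987811 (u = 1938/2018 - 625/979 = 1938*(1/2018) - 625*1/979 = 969/1009 - 625/979 = 318026/987811 ≈ 0.32195)
(-3782 + u)/(1163 - 3840) = (-3782 + 318026/987811)/(1163 - 3840) = -3735583176/987811/(-2677) = -3735583176/987811*(-1/2677) = 3735583176/2644370047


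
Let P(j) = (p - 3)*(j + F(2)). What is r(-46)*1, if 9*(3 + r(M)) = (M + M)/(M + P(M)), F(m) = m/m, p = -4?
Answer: -7355/2421 ≈ -3.0380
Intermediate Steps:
F(m) = 1
P(j) = -7 - 7*j (P(j) = (-4 - 3)*(j + 1) = -7*(1 + j) = -7 - 7*j)
r(M) = -3 + 2*M/(9*(-7 - 6*M)) (r(M) = -3 + ((M + M)/(M + (-7 - 7*M)))/9 = -3 + ((2*M)/(-7 - 6*M))/9 = -3 + (2*M/(-7 - 6*M))/9 = -3 + 2*M/(9*(-7 - 6*M)))
r(-46)*1 = ((-189 - 164*(-46))/(9*(7 + 6*(-46))))*1 = ((-189 + 7544)/(9*(7 - 276)))*1 = ((1/9)*7355/(-269))*1 = ((1/9)*(-1/269)*7355)*1 = -7355/2421*1 = -7355/2421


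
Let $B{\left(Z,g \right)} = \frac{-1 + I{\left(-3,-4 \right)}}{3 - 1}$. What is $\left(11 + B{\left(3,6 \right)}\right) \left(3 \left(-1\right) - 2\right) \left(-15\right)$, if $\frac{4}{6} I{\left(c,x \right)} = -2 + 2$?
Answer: $\frac{1575}{2} \approx 787.5$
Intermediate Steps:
$I{\left(c,x \right)} = 0$ ($I{\left(c,x \right)} = \frac{3 \left(-2 + 2\right)}{2} = \frac{3}{2} \cdot 0 = 0$)
$B{\left(Z,g \right)} = - \frac{1}{2}$ ($B{\left(Z,g \right)} = \frac{-1 + 0}{3 - 1} = - \frac{1}{2}$)
$\left(11 + B{\left(3,6 \right)}\right) \left(3 \left(-1\right) - 2\right) \left(-15\right) = \left(11 - \frac{1}{2}\right) \left(3 \left(-1\right) - 2\right) \left(-15\right) = \frac{21 \left(-3 - 2\right)}{2} \left(-15\right) = \frac{21}{2} \left(-5\right) \left(-15\right) = \left(- \frac{105}{2}\right) \left(-15\right) = \frac{1575}{2}$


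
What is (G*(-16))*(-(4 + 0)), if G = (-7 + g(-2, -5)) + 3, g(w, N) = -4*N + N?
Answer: 704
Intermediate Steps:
g(w, N) = -3*N
G = 11 (G = (-7 - 3*(-5)) + 3 = (-7 + 15) + 3 = 8 + 3 = 11)
(G*(-16))*(-(4 + 0)) = (11*(-16))*(-(4 + 0)) = -(-176)*4 = -176*(-4) = 704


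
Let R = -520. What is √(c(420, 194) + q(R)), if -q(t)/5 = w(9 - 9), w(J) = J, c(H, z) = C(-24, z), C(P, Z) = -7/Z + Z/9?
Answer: √7289162/582 ≈ 4.6389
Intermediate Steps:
C(P, Z) = -7/Z + Z/9 (C(P, Z) = -7/Z + Z*(⅑) = -7/Z + Z/9)
c(H, z) = -7/z + z/9
q(t) = 0 (q(t) = -5*(9 - 9) = -5*0 = 0)
√(c(420, 194) + q(R)) = √((-7/194 + (⅑)*194) + 0) = √((-7*1/194 + 194/9) + 0) = √((-7/194 + 194/9) + 0) = √(37573/1746 + 0) = √(37573/1746) = √7289162/582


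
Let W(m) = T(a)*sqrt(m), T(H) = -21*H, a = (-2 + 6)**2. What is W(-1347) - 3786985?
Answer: -3786985 - 336*I*sqrt(1347) ≈ -3.787e+6 - 12332.0*I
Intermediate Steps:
a = 16 (a = 4**2 = 16)
W(m) = -336*sqrt(m) (W(m) = (-21*16)*sqrt(m) = -336*sqrt(m))
W(-1347) - 3786985 = -336*I*sqrt(1347) - 3786985 = -3786985 - 336*I*sqrt(1347)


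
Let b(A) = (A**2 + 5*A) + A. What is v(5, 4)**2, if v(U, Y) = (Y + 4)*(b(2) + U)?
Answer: 28224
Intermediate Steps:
b(A) = A**2 + 6*A
v(U, Y) = (4 + Y)*(16 + U) (v(U, Y) = (Y + 4)*(2*(6 + 2) + U) = (4 + Y)*(2*8 + U) = (4 + Y)*(16 + U))
v(5, 4)**2 = (64 + 4*5 + 16*4 + 5*4)**2 = (64 + 20 + 64 + 20)**2 = 168**2 = 28224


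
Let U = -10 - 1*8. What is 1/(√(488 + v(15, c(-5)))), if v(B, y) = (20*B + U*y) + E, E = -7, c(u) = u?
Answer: √871/871 ≈ 0.033884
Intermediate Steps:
U = -18 (U = -10 - 8 = -18)
v(B, y) = -7 - 18*y + 20*B (v(B, y) = (20*B - 18*y) - 7 = (-18*y + 20*B) - 7 = -7 - 18*y + 20*B)
1/(√(488 + v(15, c(-5)))) = 1/(√(488 + (-7 - 18*(-5) + 20*15))) = 1/(√(488 + (-7 + 90 + 300))) = 1/(√(488 + 383)) = 1/(√871) = √871/871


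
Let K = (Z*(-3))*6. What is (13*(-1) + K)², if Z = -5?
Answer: 5929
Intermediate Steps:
K = 90 (K = -5*(-3)*6 = 15*6 = 90)
(13*(-1) + K)² = (13*(-1) + 90)² = (-13 + 90)² = 77² = 5929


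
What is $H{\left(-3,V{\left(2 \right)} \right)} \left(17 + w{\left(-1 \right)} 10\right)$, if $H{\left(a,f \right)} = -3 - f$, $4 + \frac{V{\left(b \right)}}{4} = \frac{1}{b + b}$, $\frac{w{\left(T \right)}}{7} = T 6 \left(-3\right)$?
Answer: $15324$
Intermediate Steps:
$w{\left(T \right)} = - 126 T$ ($w{\left(T \right)} = 7 T 6 \left(-3\right) = 7 \cdot 6 T \left(-3\right) = 7 \left(- 18 T\right) = - 126 T$)
$V{\left(b \right)} = -16 + \frac{2}{b}$ ($V{\left(b \right)} = -16 + \frac{4}{b + b} = -16 + \frac{4}{2 b} = -16 + 4 \frac{1}{2 b} = -16 + \frac{2}{b}$)
$H{\left(-3,V{\left(2 \right)} \right)} \left(17 + w{\left(-1 \right)} 10\right) = \left(-3 - \left(-16 + \frac{2}{2}\right)\right) \left(17 + \left(-126\right) \left(-1\right) 10\right) = \left(-3 - \left(-16 + 2 \cdot \frac{1}{2}\right)\right) \left(17 + 126 \cdot 10\right) = \left(-3 - \left(-16 + 1\right)\right) \left(17 + 1260\right) = \left(-3 - -15\right) 1277 = \left(-3 + 15\right) 1277 = 12 \cdot 1277 = 15324$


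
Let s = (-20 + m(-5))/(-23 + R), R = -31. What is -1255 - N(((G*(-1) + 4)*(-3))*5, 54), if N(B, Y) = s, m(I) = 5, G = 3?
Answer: -22595/18 ≈ -1255.3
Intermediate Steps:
s = 5/18 (s = (-20 + 5)/(-23 - 31) = -15/(-54) = -15*(-1/54) = 5/18 ≈ 0.27778)
N(B, Y) = 5/18
-1255 - N(((G*(-1) + 4)*(-3))*5, 54) = -1255 - 1*5/18 = -1255 - 5/18 = -22595/18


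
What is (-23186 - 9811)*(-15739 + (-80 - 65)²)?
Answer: -174422142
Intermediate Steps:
(-23186 - 9811)*(-15739 + (-80 - 65)²) = -32997*(-15739 + (-145)²) = -32997*(-15739 + 21025) = -32997*5286 = -174422142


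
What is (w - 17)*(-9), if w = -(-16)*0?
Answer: 153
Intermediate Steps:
w = 0 (w = -1*0 = 0)
(w - 17)*(-9) = (0 - 17)*(-9) = -17*(-9) = 153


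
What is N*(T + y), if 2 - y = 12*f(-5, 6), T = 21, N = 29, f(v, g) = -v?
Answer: -1073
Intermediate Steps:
y = -58 (y = 2 - 12*(-1*(-5)) = 2 - 12*5 = 2 - 1*60 = 2 - 60 = -58)
N*(T + y) = 29*(21 - 58) = 29*(-37) = -1073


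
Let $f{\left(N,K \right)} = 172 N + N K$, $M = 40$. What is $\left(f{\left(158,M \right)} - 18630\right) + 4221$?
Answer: $19087$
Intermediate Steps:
$f{\left(N,K \right)} = 172 N + K N$
$\left(f{\left(158,M \right)} - 18630\right) + 4221 = \left(158 \left(172 + 40\right) - 18630\right) + 4221 = \left(158 \cdot 212 - 18630\right) + 4221 = \left(33496 - 18630\right) + 4221 = 14866 + 4221 = 19087$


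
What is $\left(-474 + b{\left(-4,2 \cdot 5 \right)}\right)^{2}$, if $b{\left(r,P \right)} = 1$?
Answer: $223729$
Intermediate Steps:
$\left(-474 + b{\left(-4,2 \cdot 5 \right)}\right)^{2} = \left(-474 + 1\right)^{2} = \left(-473\right)^{2} = 223729$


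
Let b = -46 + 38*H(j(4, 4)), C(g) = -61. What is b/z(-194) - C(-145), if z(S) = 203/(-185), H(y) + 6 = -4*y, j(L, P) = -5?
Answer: -77527/203 ≈ -381.91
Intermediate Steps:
H(y) = -6 - 4*y
z(S) = -203/185 (z(S) = 203*(-1/185) = -203/185)
b = 486 (b = -46 + 38*(-6 - 4*(-5)) = -46 + 38*(-6 + 20) = -46 + 38*14 = -46 + 532 = 486)
b/z(-194) - C(-145) = 486/(-203/185) - 1*(-61) = 486*(-185/203) + 61 = -89910/203 + 61 = -77527/203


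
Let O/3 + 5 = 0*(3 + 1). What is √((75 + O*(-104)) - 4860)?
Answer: 5*I*√129 ≈ 56.789*I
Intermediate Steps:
O = -15 (O = -15 + 3*(0*(3 + 1)) = -15 + 3*(0*4) = -15 + 3*0 = -15 + 0 = -15)
√((75 + O*(-104)) - 4860) = √((75 - 15*(-104)) - 4860) = √((75 + 1560) - 4860) = √(1635 - 4860) = √(-3225) = 5*I*√129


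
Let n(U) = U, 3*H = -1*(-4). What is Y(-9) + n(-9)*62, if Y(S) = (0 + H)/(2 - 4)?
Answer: -1676/3 ≈ -558.67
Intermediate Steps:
H = 4/3 (H = (-1*(-4))/3 = (⅓)*4 = 4/3 ≈ 1.3333)
Y(S) = -⅔ (Y(S) = (0 + 4/3)/(2 - 4) = (4/3)/(-2) = (4/3)*(-½) = -⅔)
Y(-9) + n(-9)*62 = -⅔ - 9*62 = -⅔ - 558 = -1676/3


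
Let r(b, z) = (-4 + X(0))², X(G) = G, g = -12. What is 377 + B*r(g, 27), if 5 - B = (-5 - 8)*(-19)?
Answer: -3495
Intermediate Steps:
B = -242 (B = 5 - (-5 - 8)*(-19) = 5 - (-13)*(-19) = 5 - 1*247 = 5 - 247 = -242)
r(b, z) = 16 (r(b, z) = (-4 + 0)² = (-4)² = 16)
377 + B*r(g, 27) = 377 - 242*16 = 377 - 3872 = -3495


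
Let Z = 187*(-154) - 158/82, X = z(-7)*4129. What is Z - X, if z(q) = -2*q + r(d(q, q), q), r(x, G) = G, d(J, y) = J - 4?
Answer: -2365820/41 ≈ -57703.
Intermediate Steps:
d(J, y) = -4 + J
z(q) = -q (z(q) = -2*q + q = -q)
X = 28903 (X = -1*(-7)*4129 = 7*4129 = 28903)
Z = -1180797/41 (Z = -28798 - 158*1/82 = -28798 - 79/41 = -1180797/41 ≈ -28800.)
Z - X = -1180797/41 - 1*28903 = -1180797/41 - 28903 = -2365820/41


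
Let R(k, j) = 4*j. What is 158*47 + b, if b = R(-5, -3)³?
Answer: 5698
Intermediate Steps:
b = -1728 (b = (4*(-3))³ = (-12)³ = -1728)
158*47 + b = 158*47 - 1728 = 7426 - 1728 = 5698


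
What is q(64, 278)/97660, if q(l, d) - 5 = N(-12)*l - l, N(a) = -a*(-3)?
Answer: -2363/97660 ≈ -0.024196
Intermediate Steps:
N(a) = 3*a
q(l, d) = 5 - 37*l (q(l, d) = 5 + ((3*(-12))*l - l) = 5 + (-36*l - l) = 5 - 37*l)
q(64, 278)/97660 = (5 - 37*64)/97660 = (5 - 2368)*(1/97660) = -2363*1/97660 = -2363/97660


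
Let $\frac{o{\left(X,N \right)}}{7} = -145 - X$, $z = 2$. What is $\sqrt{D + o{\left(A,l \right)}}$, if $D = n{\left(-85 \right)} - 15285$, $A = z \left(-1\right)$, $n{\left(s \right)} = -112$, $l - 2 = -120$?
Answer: $3 i \sqrt{1822} \approx 128.05 i$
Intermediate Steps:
$l = -118$ ($l = 2 - 120 = -118$)
$A = -2$ ($A = 2 \left(-1\right) = -2$)
$o{\left(X,N \right)} = -1015 - 7 X$ ($o{\left(X,N \right)} = 7 \left(-145 - X\right) = -1015 - 7 X$)
$D = -15397$ ($D = -112 - 15285 = -15397$)
$\sqrt{D + o{\left(A,l \right)}} = \sqrt{-15397 - 1001} = \sqrt{-16398} = 3 i \sqrt{1822}$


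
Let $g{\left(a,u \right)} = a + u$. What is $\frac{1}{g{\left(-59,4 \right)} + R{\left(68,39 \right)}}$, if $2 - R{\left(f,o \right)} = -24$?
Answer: $- \frac{1}{29} \approx -0.034483$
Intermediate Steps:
$R{\left(f,o \right)} = 26$ ($R{\left(f,o \right)} = 2 - -24 = 2 + 24 = 26$)
$\frac{1}{g{\left(-59,4 \right)} + R{\left(68,39 \right)}} = \frac{1}{\left(-59 + 4\right) + 26} = \frac{1}{-55 + 26} = \frac{1}{-29} = - \frac{1}{29}$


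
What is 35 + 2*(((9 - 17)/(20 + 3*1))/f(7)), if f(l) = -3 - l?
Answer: 4033/115 ≈ 35.070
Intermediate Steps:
35 + 2*(((9 - 17)/(20 + 3*1))/f(7)) = 35 + 2*(((9 - 17)/(20 + 3*1))/(-3 - 1*7)) = 35 + 2*((-8/(20 + 3))/(-3 - 7)) = 35 + 2*(-8/23/(-10)) = 35 + 2*(-8*1/23*(-1/10)) = 35 + 2*(-8/23*(-1/10)) = 35 + 2*(4/115) = 35 + 8/115 = 4033/115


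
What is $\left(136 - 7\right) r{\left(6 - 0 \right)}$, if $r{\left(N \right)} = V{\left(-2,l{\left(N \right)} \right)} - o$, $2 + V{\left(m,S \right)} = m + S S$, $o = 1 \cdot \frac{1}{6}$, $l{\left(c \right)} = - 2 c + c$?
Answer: $\frac{8213}{2} \approx 4106.5$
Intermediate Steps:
$l{\left(c \right)} = - c$
$o = \frac{1}{6}$ ($o = 1 \cdot \frac{1}{6} = \frac{1}{6} \approx 0.16667$)
$V{\left(m,S \right)} = -2 + m + S^{2}$ ($V{\left(m,S \right)} = -2 + \left(m + S S\right) = -2 + \left(m + S^{2}\right) = -2 + m + S^{2}$)
$r{\left(N \right)} = - \frac{25}{6} + N^{2}$ ($r{\left(N \right)} = \left(-2 - 2 + \left(- N\right)^{2}\right) - \frac{1}{6} = \left(-2 - 2 + N^{2}\right) - \frac{1}{6} = \left(-4 + N^{2}\right) - \frac{1}{6} = - \frac{25}{6} + N^{2}$)
$\left(136 - 7\right) r{\left(6 - 0 \right)} = \left(136 - 7\right) \left(- \frac{25}{6} + \left(6 - 0\right)^{2}\right) = 129 \left(- \frac{25}{6} + \left(6 + 0\right)^{2}\right) = 129 \left(- \frac{25}{6} + 6^{2}\right) = 129 \left(- \frac{25}{6} + 36\right) = 129 \cdot \frac{191}{6} = \frac{8213}{2}$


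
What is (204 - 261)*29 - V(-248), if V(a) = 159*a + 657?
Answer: 37122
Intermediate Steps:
V(a) = 657 + 159*a
(204 - 261)*29 - V(-248) = (204 - 261)*29 - (657 + 159*(-248)) = -57*29 - (657 - 39432) = -1653 - 1*(-38775) = -1653 + 38775 = 37122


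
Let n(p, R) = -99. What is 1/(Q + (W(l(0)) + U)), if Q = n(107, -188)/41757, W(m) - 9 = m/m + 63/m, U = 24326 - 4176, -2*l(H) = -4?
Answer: 27838/562090911 ≈ 4.9526e-5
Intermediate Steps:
l(H) = 2 (l(H) = -½*(-4) = 2)
U = 20150
W(m) = 10 + 63/m (W(m) = 9 + (m/m + 63/m) = 9 + (1 + 63/m) = 10 + 63/m)
Q = -33/13919 (Q = -99/41757 = -99*1/41757 = -33/13919 ≈ -0.0023709)
1/(Q + (W(l(0)) + U)) = 1/(-33/13919 + ((10 + 63/2) + 20150)) = 1/(-33/13919 + (83/2 + 20150)) = 1/(-33/13919 + 40383/2) = 1/(562090911/27838) = 27838/562090911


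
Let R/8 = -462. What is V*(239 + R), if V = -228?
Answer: 788196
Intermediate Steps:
R = -3696 (R = 8*(-462) = -3696)
V*(239 + R) = -228*(239 - 3696) = -228*(-3457) = 788196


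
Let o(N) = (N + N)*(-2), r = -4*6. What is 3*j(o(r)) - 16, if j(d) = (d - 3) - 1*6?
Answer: 245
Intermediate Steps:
r = -24
o(N) = -4*N (o(N) = (2*N)*(-2) = -4*N)
j(d) = -9 + d (j(d) = (-3 + d) - 6 = -9 + d)
3*j(o(r)) - 16 = 3*(-9 - 4*(-24)) - 16 = 3*(-9 + 96) - 16 = 3*87 - 16 = 261 - 16 = 245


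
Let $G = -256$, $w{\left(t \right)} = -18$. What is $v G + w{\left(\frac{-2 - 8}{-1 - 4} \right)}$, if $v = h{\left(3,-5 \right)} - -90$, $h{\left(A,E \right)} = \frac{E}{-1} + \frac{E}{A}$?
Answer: $- \frac{71734}{3} \approx -23911.0$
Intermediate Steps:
$h{\left(A,E \right)} = - E + \frac{E}{A}$ ($h{\left(A,E \right)} = E \left(-1\right) + \frac{E}{A} = - E + \frac{E}{A}$)
$v = \frac{280}{3}$ ($v = \left(\left(-1\right) \left(-5\right) - \frac{5}{3}\right) - -90 = \left(5 - \frac{5}{3}\right) + 90 = \frac{10}{3} + 90 = \frac{280}{3} \approx 93.333$)
$v G + w{\left(\frac{-2 - 8}{-1 - 4} \right)} = \frac{280}{3} \left(-256\right) - 18 = - \frac{71680}{3} - 18 = - \frac{71734}{3}$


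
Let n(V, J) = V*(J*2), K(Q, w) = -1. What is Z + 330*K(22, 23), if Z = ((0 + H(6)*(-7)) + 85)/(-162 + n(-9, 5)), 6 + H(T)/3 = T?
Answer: -83245/252 ≈ -330.34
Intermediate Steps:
H(T) = -18 + 3*T
n(V, J) = 2*J*V (n(V, J) = V*(2*J) = 2*J*V)
Z = -85/252 (Z = ((0 + (-18 + 3*6)*(-7)) + 85)/(-162 + 2*5*(-9)) = ((0 + (-18 + 18)*(-7)) + 85)/(-162 - 90) = ((0 + 0*(-7)) + 85)/(-252) = ((0 + 0) + 85)*(-1/252) = (0 + 85)*(-1/252) = 85*(-1/252) = -85/252 ≈ -0.33730)
Z + 330*K(22, 23) = -85/252 + 330*(-1) = -85/252 - 330 = -83245/252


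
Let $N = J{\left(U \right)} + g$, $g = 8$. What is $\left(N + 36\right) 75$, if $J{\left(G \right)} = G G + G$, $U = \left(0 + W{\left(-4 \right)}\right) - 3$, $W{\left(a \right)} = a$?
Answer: $6450$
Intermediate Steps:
$U = -7$ ($U = \left(0 - 4\right) - 3 = -4 - 3 = -7$)
$J{\left(G \right)} = G + G^{2}$ ($J{\left(G \right)} = G^{2} + G = G + G^{2}$)
$N = 50$ ($N = - 7 \left(1 - 7\right) + 8 = \left(-7\right) \left(-6\right) + 8 = 42 + 8 = 50$)
$\left(N + 36\right) 75 = \left(50 + 36\right) 75 = 86 \cdot 75 = 6450$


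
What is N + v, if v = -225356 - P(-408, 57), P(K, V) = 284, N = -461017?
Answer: -686657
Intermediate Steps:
v = -225640 (v = -225356 - 1*284 = -225356 - 284 = -225640)
N + v = -461017 - 225640 = -686657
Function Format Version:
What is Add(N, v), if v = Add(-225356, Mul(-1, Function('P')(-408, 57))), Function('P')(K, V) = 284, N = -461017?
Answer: -686657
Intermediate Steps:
v = -225640 (v = Add(-225356, Mul(-1, 284)) = Add(-225356, -284) = -225640)
Add(N, v) = Add(-461017, -225640) = -686657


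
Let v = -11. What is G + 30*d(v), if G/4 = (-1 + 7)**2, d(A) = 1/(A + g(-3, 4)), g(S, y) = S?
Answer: 993/7 ≈ 141.86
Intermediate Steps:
d(A) = 1/(-3 + A) (d(A) = 1/(A - 3) = 1/(-3 + A))
G = 144 (G = 4*(-1 + 7)**2 = 4*6**2 = 4*36 = 144)
G + 30*d(v) = 144 + 30/(-3 - 11) = 144 + 30/(-14) = 144 + 30*(-1/14) = 144 - 15/7 = 993/7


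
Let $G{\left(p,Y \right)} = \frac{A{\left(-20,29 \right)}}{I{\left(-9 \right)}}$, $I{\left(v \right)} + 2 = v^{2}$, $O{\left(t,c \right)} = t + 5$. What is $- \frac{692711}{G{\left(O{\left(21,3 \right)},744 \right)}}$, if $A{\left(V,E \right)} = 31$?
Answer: $- \frac{54724169}{31} \approx -1.7653 \cdot 10^{6}$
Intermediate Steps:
$O{\left(t,c \right)} = 5 + t$
$I{\left(v \right)} = -2 + v^{2}$
$G{\left(p,Y \right)} = \frac{31}{79}$ ($G{\left(p,Y \right)} = \frac{31}{-2 + \left(-9\right)^{2}} = \frac{31}{-2 + 81} = \frac{31}{79}$)
$- \frac{692711}{G{\left(O{\left(21,3 \right)},744 \right)}} = - \frac{692711}{\frac{31}{79}} = \left(-692711\right) \frac{79}{31} = - \frac{54724169}{31}$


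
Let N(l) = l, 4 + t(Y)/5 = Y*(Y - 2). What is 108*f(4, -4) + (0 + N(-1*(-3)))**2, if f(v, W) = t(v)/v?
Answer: 549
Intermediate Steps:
t(Y) = -20 + 5*Y*(-2 + Y) (t(Y) = -20 + 5*(Y*(Y - 2)) = -20 + 5*(Y*(-2 + Y)) = -20 + 5*Y*(-2 + Y))
f(v, W) = (-20 - 10*v + 5*v**2)/v
108*f(4, -4) + (0 + N(-1*(-3)))**2 = 108*(-10 - 20/4 + 5*4) + (0 - 1*(-3))**2 = 108*(-10 - 20*1/4 + 20) + (0 + 3)**2 = 108*(-10 - 5 + 20) + 3**2 = 108*5 + 9 = 540 + 9 = 549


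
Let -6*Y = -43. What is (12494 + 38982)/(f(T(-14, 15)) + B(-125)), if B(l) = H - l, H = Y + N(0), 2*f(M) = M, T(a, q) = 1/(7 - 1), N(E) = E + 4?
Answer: 205904/545 ≈ 377.81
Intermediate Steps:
Y = 43/6 (Y = -⅙*(-43) = 43/6 ≈ 7.1667)
N(E) = 4 + E
T(a, q) = ⅙ (T(a, q) = 1/6 = ⅙)
f(M) = M/2
H = 67/6 (H = 43/6 + (4 + 0) = 43/6 + 4 = 67/6 ≈ 11.167)
B(l) = 67/6 - l
(12494 + 38982)/(f(T(-14, 15)) + B(-125)) = (12494 + 38982)/((½)*(⅙) + (67/6 - 1*(-125))) = 51476/(1/12 + (67/6 + 125)) = 51476/(1/12 + 817/6) = 51476/(545/4) = 51476*(4/545) = 205904/545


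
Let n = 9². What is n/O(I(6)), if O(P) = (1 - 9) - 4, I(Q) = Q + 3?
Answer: -27/4 ≈ -6.7500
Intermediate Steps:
I(Q) = 3 + Q
O(P) = -12 (O(P) = -8 - 4 = -12)
n = 81
n/O(I(6)) = 81/(-12) = 81*(-1/12) = -27/4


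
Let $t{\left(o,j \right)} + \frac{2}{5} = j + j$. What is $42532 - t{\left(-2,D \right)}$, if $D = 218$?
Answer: $\frac{210482}{5} \approx 42096.0$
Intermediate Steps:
$t{\left(o,j \right)} = - \frac{2}{5} + 2 j$ ($t{\left(o,j \right)} = - \frac{2}{5} + \left(j + j\right) = - \frac{2}{5} + 2 j$)
$42532 - t{\left(-2,D \right)} = 42532 - \left(- \frac{2}{5} + 2 \cdot 218\right) = 42532 - \left(- \frac{2}{5} + 436\right) = 42532 - \frac{2178}{5} = \frac{210482}{5}$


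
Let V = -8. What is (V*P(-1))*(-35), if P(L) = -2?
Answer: -560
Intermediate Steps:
(V*P(-1))*(-35) = -8*(-2)*(-35) = 16*(-35) = -560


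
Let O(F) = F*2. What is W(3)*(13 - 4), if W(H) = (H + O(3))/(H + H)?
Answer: 27/2 ≈ 13.500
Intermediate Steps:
O(F) = 2*F
W(H) = (6 + H)/(2*H) (W(H) = (H + 2*3)/(H + H) = (H + 6)/((2*H)) = (6 + H)*(1/(2*H)) = (6 + H)/(2*H))
W(3)*(13 - 4) = ((½)*(6 + 3)/3)*(13 - 4) = ((½)*(⅓)*9)*9 = (3/2)*9 = 27/2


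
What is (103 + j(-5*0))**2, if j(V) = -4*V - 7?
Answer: 9216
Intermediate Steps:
j(V) = -7 - 4*V
(103 + j(-5*0))**2 = (103 + (-7 - (-20)*0))**2 = (103 + (-7 - 4*0))**2 = (103 + (-7 + 0))**2 = (103 - 7)**2 = 96**2 = 9216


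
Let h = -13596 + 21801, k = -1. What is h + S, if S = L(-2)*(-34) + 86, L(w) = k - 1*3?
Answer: 8427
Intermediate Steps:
L(w) = -4 (L(w) = -1 - 1*3 = -1 - 3 = -4)
S = 222 (S = -4*(-34) + 86 = 136 + 86 = 222)
h = 8205
h + S = 8205 + 222 = 8427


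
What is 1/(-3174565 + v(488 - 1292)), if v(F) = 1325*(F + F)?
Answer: -1/5305165 ≈ -1.8850e-7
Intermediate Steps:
v(F) = 2650*F (v(F) = 1325*(2*F) = 2650*F)
1/(-3174565 + v(488 - 1292)) = 1/(-3174565 + 2650*(488 - 1292)) = 1/(-3174565 + 2650*(-804)) = 1/(-3174565 - 2130600) = 1/(-5305165) = -1/5305165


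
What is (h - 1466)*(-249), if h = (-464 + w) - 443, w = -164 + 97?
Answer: 607560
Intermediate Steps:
w = -67
h = -974 (h = (-464 - 67) - 443 = -531 - 443 = -974)
(h - 1466)*(-249) = (-974 - 1466)*(-249) = -2440*(-249) = 607560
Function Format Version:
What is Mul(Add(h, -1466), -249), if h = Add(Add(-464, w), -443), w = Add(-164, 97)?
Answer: 607560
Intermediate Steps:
w = -67
h = -974 (h = Add(Add(-464, -67), -443) = Add(-531, -443) = -974)
Mul(Add(h, -1466), -249) = Mul(Add(-974, -1466), -249) = Mul(-2440, -249) = 607560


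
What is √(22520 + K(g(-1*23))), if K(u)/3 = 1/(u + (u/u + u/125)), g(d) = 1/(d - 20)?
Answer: √620555702645/5249 ≈ 150.08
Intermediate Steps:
g(d) = 1/(-20 + d)
K(u) = 3/(1 + 126*u/125) (K(u) = 3/(u + (u/u + u/125)) = 3/(u + (1 + u*(1/125))) = 3/(u + (1 + u/125)) = 3/(1 + 126*u/125))
√(22520 + K(g(-1*23))) = √(22520 + 375/(125 + 126/(-20 - 1*23))) = √(22520 + 375/(125 + 126/(-20 - 23))) = √(22520 + 375/(125 + 126/(-43))) = √(22520 + 375/(125 + 126*(-1/43))) = √(22520 + 375/(125 - 126/43)) = √(22520 + 375/(5249/43)) = √(22520 + 375*(43/5249)) = √(22520 + 16125/5249) = √(118223605/5249) = √620555702645/5249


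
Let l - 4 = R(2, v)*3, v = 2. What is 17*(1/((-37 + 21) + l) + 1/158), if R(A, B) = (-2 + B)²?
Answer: -1241/948 ≈ -1.3091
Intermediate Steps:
l = 4 (l = 4 + (-2 + 2)²*3 = 4 + 0²*3 = 4 + 0*3 = 4 + 0 = 4)
17*(1/((-37 + 21) + l) + 1/158) = 17*(1/((-37 + 21) + 4) + 1/158) = 17*(1/(-16 + 4) + 1/158) = 17*(1/(-12) + 1/158) = 17*(-1/12 + 1/158) = 17*(-73/948) = -1241/948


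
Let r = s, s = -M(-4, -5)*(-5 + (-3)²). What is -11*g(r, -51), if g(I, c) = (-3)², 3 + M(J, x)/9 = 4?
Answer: -99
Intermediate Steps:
M(J, x) = 9 (M(J, x) = -27 + 9*4 = -27 + 36 = 9)
s = -36 (s = -9*(-5 + (-3)²) = -9*(-5 + 9) = -9*4 = -1*36 = -36)
r = -36
g(I, c) = 9
-11*g(r, -51) = -11*9 = -99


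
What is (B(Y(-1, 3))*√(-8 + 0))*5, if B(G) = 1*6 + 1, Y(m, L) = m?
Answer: 70*I*√2 ≈ 98.995*I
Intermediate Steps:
B(G) = 7 (B(G) = 6 + 1 = 7)
(B(Y(-1, 3))*√(-8 + 0))*5 = (7*√(-8 + 0))*5 = (7*√(-8))*5 = (7*(2*I*√2))*5 = (14*I*√2)*5 = 70*I*√2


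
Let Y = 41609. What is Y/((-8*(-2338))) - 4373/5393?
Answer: 142604745/100870672 ≈ 1.4137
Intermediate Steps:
Y/((-8*(-2338))) - 4373/5393 = 41609/((-8*(-2338))) - 4373/5393 = 41609/18704 - 4373*1/5393 = 41609*(1/18704) - 4373/5393 = 41609/18704 - 4373/5393 = 142604745/100870672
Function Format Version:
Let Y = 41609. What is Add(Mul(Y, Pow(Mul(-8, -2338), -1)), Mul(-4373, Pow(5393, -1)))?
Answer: Rational(142604745, 100870672) ≈ 1.4137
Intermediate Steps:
Add(Mul(Y, Pow(Mul(-8, -2338), -1)), Mul(-4373, Pow(5393, -1))) = Add(Mul(41609, Pow(Mul(-8, -2338), -1)), Mul(-4373, Pow(5393, -1))) = Add(Mul(41609, Pow(18704, -1)), Mul(-4373, Rational(1, 5393))) = Add(Mul(41609, Rational(1, 18704)), Rational(-4373, 5393)) = Add(Rational(41609, 18704), Rational(-4373, 5393)) = Rational(142604745, 100870672)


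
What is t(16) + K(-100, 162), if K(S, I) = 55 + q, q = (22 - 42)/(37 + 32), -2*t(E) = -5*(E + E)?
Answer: 9295/69 ≈ 134.71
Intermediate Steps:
t(E) = 5*E (t(E) = -(-5)*(E + E)/2 = -(-5)*2*E/2 = -(-5)*E = 5*E)
q = -20/69 ≈ -0.28986
K(S, I) = 3775/69 (K(S, I) = 55 - 20/69 = 3775/69)
t(16) + K(-100, 162) = 5*16 + 3775/69 = 80 + 3775/69 = 9295/69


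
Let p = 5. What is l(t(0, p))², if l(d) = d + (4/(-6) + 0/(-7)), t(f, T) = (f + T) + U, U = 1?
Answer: 256/9 ≈ 28.444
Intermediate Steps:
t(f, T) = 1 + T + f (t(f, T) = (f + T) + 1 = (T + f) + 1 = 1 + T + f)
l(d) = -⅔ + d (l(d) = d + (4*(-⅙) + 0*(-⅐)) = d + (-⅔ + 0) = d - ⅔ = -⅔ + d)
l(t(0, p))² = (-⅔ + (1 + 5 + 0))² = (-⅔ + 6)² = (16/3)² = 256/9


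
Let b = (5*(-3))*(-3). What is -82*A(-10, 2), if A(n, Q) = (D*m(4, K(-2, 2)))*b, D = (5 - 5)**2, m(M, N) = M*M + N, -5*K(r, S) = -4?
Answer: 0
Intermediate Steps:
K(r, S) = 4/5 (K(r, S) = -1/5*(-4) = 4/5)
m(M, N) = N + M**2 (m(M, N) = M**2 + N = N + M**2)
b = 45 (b = -15*(-3) = 45)
D = 0 (D = 0**2 = 0)
A(n, Q) = 0 (A(n, Q) = (0*(4/5 + 4**2))*45 = (0*(4/5 + 16))*45 = (0*(84/5))*45 = 0*45 = 0)
-82*A(-10, 2) = -82*0 = 0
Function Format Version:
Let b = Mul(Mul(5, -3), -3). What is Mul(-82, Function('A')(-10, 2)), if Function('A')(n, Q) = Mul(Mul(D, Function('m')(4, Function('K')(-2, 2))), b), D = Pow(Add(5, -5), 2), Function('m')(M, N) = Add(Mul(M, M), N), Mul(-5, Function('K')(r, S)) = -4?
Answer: 0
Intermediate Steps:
Function('K')(r, S) = Rational(4, 5) (Function('K')(r, S) = Mul(Rational(-1, 5), -4) = Rational(4, 5))
Function('m')(M, N) = Add(N, Pow(M, 2)) (Function('m')(M, N) = Add(Pow(M, 2), N) = Add(N, Pow(M, 2)))
b = 45 (b = Mul(-15, -3) = 45)
D = 0 (D = Pow(0, 2) = 0)
Function('A')(n, Q) = 0 (Function('A')(n, Q) = Mul(Mul(0, Add(Rational(4, 5), Pow(4, 2))), 45) = Mul(Mul(0, Add(Rational(4, 5), 16)), 45) = Mul(Mul(0, Rational(84, 5)), 45) = Mul(0, 45) = 0)
Mul(-82, Function('A')(-10, 2)) = Mul(-82, 0) = 0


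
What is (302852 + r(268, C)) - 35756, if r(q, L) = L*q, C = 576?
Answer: 421464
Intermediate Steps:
(302852 + r(268, C)) - 35756 = (302852 + 576*268) - 35756 = (302852 + 154368) - 35756 = 457220 - 35756 = 421464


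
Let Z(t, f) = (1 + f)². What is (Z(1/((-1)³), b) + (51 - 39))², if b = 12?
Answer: 32761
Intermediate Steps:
(Z(1/((-1)³), b) + (51 - 39))² = ((1 + 12)² + (51 - 39))² = (13² + 12)² = (169 + 12)² = 181² = 32761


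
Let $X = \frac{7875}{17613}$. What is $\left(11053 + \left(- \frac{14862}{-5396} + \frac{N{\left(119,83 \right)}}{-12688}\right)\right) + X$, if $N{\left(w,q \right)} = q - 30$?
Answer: $\frac{19491628282409}{1762959536} \approx 11056.0$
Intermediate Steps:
$N{\left(w,q \right)} = -30 + q$ ($N{\left(w,q \right)} = q - 30 = -30 + q$)
$X = \frac{875}{1957}$ ($X = 7875 \cdot \frac{1}{17613} = \frac{875}{1957} \approx 0.44711$)
$\left(11053 + \left(- \frac{14862}{-5396} + \frac{N{\left(119,83 \right)}}{-12688}\right)\right) + X = \left(11053 + \left(- \frac{14862}{-5396} + \frac{-30 + 83}{-12688}\right)\right) + \frac{875}{1957} = \left(11053 + \left(\left(-14862\right) \left(- \frac{1}{5396}\right) + 53 \left(- \frac{1}{12688}\right)\right)\right) + \frac{875}{1957} = \left(11053 + \left(\frac{7431}{2698} - \frac{53}{12688}\right)\right) + \frac{875}{1957} = \left(11053 + \frac{47070767}{17116112}\right) + \frac{875}{1957} = \frac{189231456703}{17116112} + \frac{875}{1957} = \frac{19491628282409}{1762959536}$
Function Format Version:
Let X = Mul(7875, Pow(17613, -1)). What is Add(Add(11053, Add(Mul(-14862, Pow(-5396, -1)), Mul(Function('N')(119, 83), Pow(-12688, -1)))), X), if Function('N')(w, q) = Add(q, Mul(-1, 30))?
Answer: Rational(19491628282409, 1762959536) ≈ 11056.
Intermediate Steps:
Function('N')(w, q) = Add(-30, q) (Function('N')(w, q) = Add(q, -30) = Add(-30, q))
X = Rational(875, 1957) (X = Mul(7875, Rational(1, 17613)) = Rational(875, 1957) ≈ 0.44711)
Add(Add(11053, Add(Mul(-14862, Pow(-5396, -1)), Mul(Function('N')(119, 83), Pow(-12688, -1)))), X) = Add(Add(11053, Add(Mul(-14862, Pow(-5396, -1)), Mul(Add(-30, 83), Pow(-12688, -1)))), Rational(875, 1957)) = Add(Add(11053, Add(Mul(-14862, Rational(-1, 5396)), Mul(53, Rational(-1, 12688)))), Rational(875, 1957)) = Add(Add(11053, Add(Rational(7431, 2698), Rational(-53, 12688))), Rational(875, 1957)) = Add(Add(11053, Rational(47070767, 17116112)), Rational(875, 1957)) = Add(Rational(189231456703, 17116112), Rational(875, 1957)) = Rational(19491628282409, 1762959536)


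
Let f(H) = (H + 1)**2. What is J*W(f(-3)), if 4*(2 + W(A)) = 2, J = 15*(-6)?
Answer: 135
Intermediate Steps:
f(H) = (1 + H)**2
J = -90
W(A) = -3/2 (W(A) = -2 + (1/4)*2 = -2 + 1/2 = -3/2)
J*W(f(-3)) = -90*(-3/2) = 135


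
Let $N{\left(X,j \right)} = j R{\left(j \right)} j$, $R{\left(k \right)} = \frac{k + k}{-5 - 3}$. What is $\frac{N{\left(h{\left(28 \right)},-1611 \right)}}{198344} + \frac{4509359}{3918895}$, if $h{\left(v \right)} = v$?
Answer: $\frac{16388721097071229}{3109157239520} \approx 5271.1$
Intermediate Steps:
$R{\left(k \right)} = - \frac{k}{4}$ ($R{\left(k \right)} = \frac{2 k}{-8} = 2 k \left(- \frac{1}{8}\right) = - \frac{k}{4}$)
$N{\left(X,j \right)} = - \frac{j^{3}}{4}$ ($N{\left(X,j \right)} = j \left(- \frac{j}{4}\right) j = - \frac{j^{2}}{4} j = - \frac{j^{3}}{4}$)
$\frac{N{\left(h{\left(28 \right)},-1611 \right)}}{198344} + \frac{4509359}{3918895} = \frac{\left(- \frac{1}{4}\right) \left(-1611\right)^{3}}{198344} + \frac{4509359}{3918895} = \left(- \frac{1}{4}\right) \left(-4181062131\right) \frac{1}{198344} + 4509359 \cdot \frac{1}{3918895} = \frac{4181062131}{4} \cdot \frac{1}{198344} + \frac{4509359}{3918895} = \frac{4181062131}{793376} + \frac{4509359}{3918895} = \frac{16388721097071229}{3109157239520}$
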